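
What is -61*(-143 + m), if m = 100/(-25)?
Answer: 8967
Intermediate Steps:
m = -4 (m = 100*(-1/25) = -4)
-61*(-143 + m) = -61*(-143 - 4) = -61*(-147) = 8967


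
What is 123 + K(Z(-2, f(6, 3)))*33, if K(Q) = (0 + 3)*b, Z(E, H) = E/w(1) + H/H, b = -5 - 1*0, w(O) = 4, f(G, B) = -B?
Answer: -372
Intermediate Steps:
b = -5 (b = -5 + 0 = -5)
Z(E, H) = 1 + E/4 (Z(E, H) = E/4 + H/H = E*(¼) + 1 = E/4 + 1 = 1 + E/4)
K(Q) = -15 (K(Q) = (0 + 3)*(-5) = 3*(-5) = -15)
123 + K(Z(-2, f(6, 3)))*33 = 123 - 15*33 = 123 - 495 = -372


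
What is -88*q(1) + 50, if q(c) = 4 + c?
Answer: -390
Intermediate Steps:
-88*q(1) + 50 = -88*(4 + 1) + 50 = -88*5 + 50 = -440 + 50 = -390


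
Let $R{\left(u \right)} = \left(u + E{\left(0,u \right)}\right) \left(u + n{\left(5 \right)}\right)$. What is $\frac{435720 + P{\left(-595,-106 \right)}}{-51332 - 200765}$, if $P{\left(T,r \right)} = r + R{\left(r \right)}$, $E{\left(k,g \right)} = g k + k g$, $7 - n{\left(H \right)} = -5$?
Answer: $- \frac{445578}{252097} \approx -1.7675$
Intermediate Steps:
$n{\left(H \right)} = 12$ ($n{\left(H \right)} = 7 - -5 = 7 + 5 = 12$)
$E{\left(k,g \right)} = 2 g k$ ($E{\left(k,g \right)} = g k + g k = 2 g k$)
$R{\left(u \right)} = u \left(12 + u\right)$ ($R{\left(u \right)} = \left(u + 2 u 0\right) \left(u + 12\right) = \left(u + 0\right) \left(12 + u\right) = u \left(12 + u\right)$)
$P{\left(T,r \right)} = r + r \left(12 + r\right)$
$\frac{435720 + P{\left(-595,-106 \right)}}{-51332 - 200765} = \frac{435720 - 106 \left(13 - 106\right)}{-51332 - 200765} = \frac{435720 - -9858}{-252097} = \left(435720 + 9858\right) \left(- \frac{1}{252097}\right) = 445578 \left(- \frac{1}{252097}\right) = - \frac{445578}{252097}$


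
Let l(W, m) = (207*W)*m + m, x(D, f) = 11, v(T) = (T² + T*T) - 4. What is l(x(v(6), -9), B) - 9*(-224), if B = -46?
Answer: -102772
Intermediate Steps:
v(T) = -4 + 2*T² (v(T) = (T² + T²) - 4 = 2*T² - 4 = -4 + 2*T²)
l(W, m) = m + 207*W*m (l(W, m) = 207*W*m + m = m + 207*W*m)
l(x(v(6), -9), B) - 9*(-224) = -46*(1 + 207*11) - 9*(-224) = -46*(1 + 2277) + 2016 = -46*2278 + 2016 = -104788 + 2016 = -102772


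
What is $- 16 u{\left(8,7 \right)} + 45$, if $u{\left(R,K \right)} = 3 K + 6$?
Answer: $-387$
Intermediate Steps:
$u{\left(R,K \right)} = 6 + 3 K$
$- 16 u{\left(8,7 \right)} + 45 = - 16 \left(6 + 3 \cdot 7\right) + 45 = - 16 \left(6 + 21\right) + 45 = \left(-16\right) 27 + 45 = -432 + 45 = -387$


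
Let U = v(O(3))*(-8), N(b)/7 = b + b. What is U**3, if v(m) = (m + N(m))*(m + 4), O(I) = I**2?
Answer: -2767587264000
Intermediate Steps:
N(b) = 14*b (N(b) = 7*(b + b) = 7*(2*b) = 14*b)
v(m) = 15*m*(4 + m) (v(m) = (m + 14*m)*(m + 4) = (15*m)*(4 + m) = 15*m*(4 + m))
U = -14040 (U = (15*3**2*(4 + 3**2))*(-8) = (15*9*(4 + 9))*(-8) = (15*9*13)*(-8) = 1755*(-8) = -14040)
U**3 = (-14040)**3 = -2767587264000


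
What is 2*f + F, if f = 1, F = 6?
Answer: 8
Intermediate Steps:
2*f + F = 2*1 + 6 = 2 + 6 = 8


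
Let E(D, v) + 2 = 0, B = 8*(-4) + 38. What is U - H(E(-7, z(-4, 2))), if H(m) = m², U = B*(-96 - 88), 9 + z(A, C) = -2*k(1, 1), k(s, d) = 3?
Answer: -1108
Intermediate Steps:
B = 6 (B = -32 + 38 = 6)
z(A, C) = -15 (z(A, C) = -9 - 2*3 = -9 - 6 = -15)
E(D, v) = -2 (E(D, v) = -2 + 0 = -2)
U = -1104 (U = 6*(-96 - 88) = 6*(-184) = -1104)
U - H(E(-7, z(-4, 2))) = -1104 - 1*(-2)² = -1104 - 1*4 = -1104 - 4 = -1108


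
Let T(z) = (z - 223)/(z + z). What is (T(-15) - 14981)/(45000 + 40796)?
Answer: -56149/321735 ≈ -0.17452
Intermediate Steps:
T(z) = (-223 + z)/(2*z) (T(z) = (-223 + z)/((2*z)) = (-223 + z)*(1/(2*z)) = (-223 + z)/(2*z))
(T(-15) - 14981)/(45000 + 40796) = ((½)*(-223 - 15)/(-15) - 14981)/(45000 + 40796) = ((½)*(-1/15)*(-238) - 14981)/85796 = (119/15 - 14981)*(1/85796) = -224596/15*1/85796 = -56149/321735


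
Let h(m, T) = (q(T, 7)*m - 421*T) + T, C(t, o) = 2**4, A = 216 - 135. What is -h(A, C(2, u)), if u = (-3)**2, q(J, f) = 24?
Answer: 4776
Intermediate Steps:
u = 9
A = 81
C(t, o) = 16
h(m, T) = -420*T + 24*m (h(m, T) = (24*m - 421*T) + T = (-421*T + 24*m) + T = -420*T + 24*m)
-h(A, C(2, u)) = -(-420*16 + 24*81) = -(-6720 + 1944) = -1*(-4776) = 4776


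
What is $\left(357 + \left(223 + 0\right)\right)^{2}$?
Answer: $336400$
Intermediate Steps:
$\left(357 + \left(223 + 0\right)\right)^{2} = \left(357 + 223\right)^{2} = 580^{2} = 336400$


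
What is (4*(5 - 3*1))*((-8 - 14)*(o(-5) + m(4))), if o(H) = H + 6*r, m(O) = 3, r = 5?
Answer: -4928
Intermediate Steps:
o(H) = 30 + H (o(H) = H + 6*5 = H + 30 = 30 + H)
(4*(5 - 3*1))*((-8 - 14)*(o(-5) + m(4))) = (4*(5 - 3*1))*((-8 - 14)*((30 - 5) + 3)) = (4*(5 - 3))*(-22*(25 + 3)) = (4*2)*(-22*28) = 8*(-616) = -4928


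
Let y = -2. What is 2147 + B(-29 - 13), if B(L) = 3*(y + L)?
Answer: 2015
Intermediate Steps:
B(L) = -6 + 3*L (B(L) = 3*(-2 + L) = -6 + 3*L)
2147 + B(-29 - 13) = 2147 + (-6 + 3*(-29 - 13)) = 2147 + (-6 + 3*(-42)) = 2147 + (-6 - 126) = 2147 - 132 = 2015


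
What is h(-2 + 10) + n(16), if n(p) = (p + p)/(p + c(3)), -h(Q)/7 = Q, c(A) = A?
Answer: -1032/19 ≈ -54.316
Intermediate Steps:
h(Q) = -7*Q
n(p) = 2*p/(3 + p) (n(p) = (p + p)/(p + 3) = (2*p)/(3 + p) = 2*p/(3 + p))
h(-2 + 10) + n(16) = -7*(-2 + 10) + 2*16/(3 + 16) = -7*8 + 2*16/19 = -56 + 2*16*(1/19) = -56 + 32/19 = -1032/19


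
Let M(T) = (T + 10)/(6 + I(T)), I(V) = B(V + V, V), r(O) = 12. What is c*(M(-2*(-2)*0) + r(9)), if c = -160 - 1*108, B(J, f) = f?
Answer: -10988/3 ≈ -3662.7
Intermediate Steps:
I(V) = V
c = -268 (c = -160 - 108 = -268)
M(T) = (10 + T)/(6 + T) (M(T) = (T + 10)/(6 + T) = (10 + T)/(6 + T))
c*(M(-2*(-2)*0) + r(9)) = -268*((10 - 2*(-2)*0)/(6 - 2*(-2)*0) + 12) = -268*((10 + 4*0)/(6 + 4*0) + 12) = -268*((10 + 0)/(6 + 0) + 12) = -268*(10/6 + 12) = -268*((1/6)*10 + 12) = -268*(5/3 + 12) = -268*41/3 = -10988/3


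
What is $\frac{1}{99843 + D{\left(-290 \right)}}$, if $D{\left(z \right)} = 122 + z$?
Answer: $\frac{1}{99675} \approx 1.0033 \cdot 10^{-5}$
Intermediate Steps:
$\frac{1}{99843 + D{\left(-290 \right)}} = \frac{1}{99843 + \left(122 - 290\right)} = \frac{1}{99843 - 168} = \frac{1}{99675}$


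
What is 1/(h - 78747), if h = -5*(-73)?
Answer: -1/78382 ≈ -1.2758e-5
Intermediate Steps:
h = 365
1/(h - 78747) = 1/(365 - 78747) = 1/(-78382) = -1/78382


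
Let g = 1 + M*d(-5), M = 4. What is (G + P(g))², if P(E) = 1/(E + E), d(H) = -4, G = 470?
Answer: 198781801/900 ≈ 2.2087e+5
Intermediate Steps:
g = -15 (g = 1 + 4*(-4) = 1 - 16 = -15)
P(E) = 1/(2*E)
(G + P(g))² = (470 + (½)/(-15))² = (470 + (½)*(-1/15))² = (470 - 1/30)² = (14099/30)² = 198781801/900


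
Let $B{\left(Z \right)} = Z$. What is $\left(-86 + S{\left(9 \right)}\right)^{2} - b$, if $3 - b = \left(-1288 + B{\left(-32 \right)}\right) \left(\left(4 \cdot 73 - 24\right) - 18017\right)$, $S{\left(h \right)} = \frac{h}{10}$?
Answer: $\frac{2343591901}{100} \approx 2.3436 \cdot 10^{7}$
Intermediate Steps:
$S{\left(h \right)} = \frac{h}{10}$ ($S{\left(h \right)} = h \frac{1}{10} = \frac{h}{10}$)
$b = -23428677$ ($b = 3 - \left(-1288 - 32\right) \left(\left(4 \cdot 73 - 24\right) - 18017\right) = 3 - - 1320 \left(\left(292 - 24\right) - 18017\right) = 3 - - 1320 \left(268 - 18017\right) = 3 - \left(-1320\right) \left(-17749\right) = 3 - 23428680 = -23428677$)
$\left(-86 + S{\left(9 \right)}\right)^{2} - b = \left(-86 + \frac{1}{10} \cdot 9\right)^{2} - -23428677 = \left(-86 + \frac{9}{10}\right)^{2} + 23428677 = \left(- \frac{851}{10}\right)^{2} + 23428677 = \frac{724201}{100} + 23428677 = \frac{2343591901}{100}$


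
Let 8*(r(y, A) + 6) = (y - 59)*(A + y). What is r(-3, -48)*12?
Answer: 4671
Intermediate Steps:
r(y, A) = -6 + (-59 + y)*(A + y)/8 (r(y, A) = -6 + ((y - 59)*(A + y))/8 = -6 + ((-59 + y)*(A + y))/8 = -6 + (-59 + y)*(A + y)/8)
r(-3, -48)*12 = (-6 - 59/8*(-48) - 59/8*(-3) + (1/8)*(-3)**2 + (1/8)*(-48)*(-3))*12 = (-6 + 354 + 177/8 + (1/8)*9 + 18)*12 = (-6 + 354 + 177/8 + 9/8 + 18)*12 = (1557/4)*12 = 4671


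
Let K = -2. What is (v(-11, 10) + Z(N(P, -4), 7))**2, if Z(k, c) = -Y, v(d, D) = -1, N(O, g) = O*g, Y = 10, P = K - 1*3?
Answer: 121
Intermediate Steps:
P = -5 (P = -2 - 1*3 = -2 - 3 = -5)
Z(k, c) = -10 (Z(k, c) = -1*10 = -10)
(v(-11, 10) + Z(N(P, -4), 7))**2 = (-1 - 10)**2 = (-11)**2 = 121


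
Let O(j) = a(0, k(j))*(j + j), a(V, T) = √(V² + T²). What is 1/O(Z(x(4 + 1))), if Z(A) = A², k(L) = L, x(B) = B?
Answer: 1/1250 ≈ 0.00080000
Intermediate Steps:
a(V, T) = √(T² + V²)
O(j) = 2*j*√(j²) (O(j) = √(j² + 0²)*(j + j) = √(j² + 0)*(2*j) = √(j²)*(2*j) = 2*j*√(j²))
1/O(Z(x(4 + 1))) = 1/(2*(4 + 1)²*√(((4 + 1)²)²)) = 1/(2*5²*√((5²)²)) = 1/(2*25*√(25²)) = 1/(2*25*√625) = 1/(2*25*25) = 1/1250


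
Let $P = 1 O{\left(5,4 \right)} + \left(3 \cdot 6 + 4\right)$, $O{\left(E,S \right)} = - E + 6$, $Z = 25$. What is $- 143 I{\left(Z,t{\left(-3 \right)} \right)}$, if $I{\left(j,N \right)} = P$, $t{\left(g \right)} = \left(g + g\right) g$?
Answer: $-3289$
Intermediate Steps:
$t{\left(g \right)} = 2 g^{2}$ ($t{\left(g \right)} = 2 g g = 2 g^{2}$)
$O{\left(E,S \right)} = 6 - E$
$P = 23$ ($P = 1 \left(6 - 5\right) + \left(3 \cdot 6 + 4\right) = 1 \left(6 - 5\right) + \left(18 + 4\right) = 1 \cdot 1 + 22 = 1 + 22 = 23$)
$I{\left(j,N \right)} = 23$
$- 143 I{\left(Z,t{\left(-3 \right)} \right)} = \left(-143\right) 23 = -3289$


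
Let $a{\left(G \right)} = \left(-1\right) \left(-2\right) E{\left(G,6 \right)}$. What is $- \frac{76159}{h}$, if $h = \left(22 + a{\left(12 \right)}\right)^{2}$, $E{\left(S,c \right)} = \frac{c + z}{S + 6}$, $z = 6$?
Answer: $- \frac{685431}{4900} \approx -139.88$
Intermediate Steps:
$E{\left(S,c \right)} = \frac{6 + c}{6 + S}$ ($E{\left(S,c \right)} = \frac{c + 6}{S + 6} = \frac{6 + c}{6 + S}$)
$a{\left(G \right)} = \frac{24}{6 + G}$ ($a{\left(G \right)} = \left(-1\right) \left(-2\right) \frac{6 + 6}{6 + G} = 2 \frac{1}{6 + G} 12 = 2 \frac{12}{6 + G} = \frac{24}{6 + G}$)
$h = \frac{4900}{9}$ ($h = \left(22 + \frac{24}{6 + 12}\right)^{2} = \left(22 + \frac{24}{18}\right)^{2} = \left(22 + 24 \cdot \frac{1}{18}\right)^{2} = \left(22 + \frac{4}{3}\right)^{2} = \left(\frac{70}{3}\right)^{2} = \frac{4900}{9} \approx 544.44$)
$- \frac{76159}{h} = - \frac{76159}{\frac{4900}{9}} = \left(-76159\right) \frac{9}{4900} = - \frac{685431}{4900}$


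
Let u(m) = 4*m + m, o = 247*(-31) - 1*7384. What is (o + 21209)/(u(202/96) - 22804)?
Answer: -296064/1094087 ≈ -0.27060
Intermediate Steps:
o = -15041 (o = -7657 - 7384 = -15041)
u(m) = 5*m
(o + 21209)/(u(202/96) - 22804) = (-15041 + 21209)/(5*(202/96) - 22804) = 6168/(5*(202*(1/96)) - 22804) = 6168/(5*(101/48) - 22804) = 6168/(505/48 - 22804) = 6168/(-1094087/48) = 6168*(-48/1094087) = -296064/1094087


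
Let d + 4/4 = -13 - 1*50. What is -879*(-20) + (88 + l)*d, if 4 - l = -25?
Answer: 10092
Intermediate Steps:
l = 29 (l = 4 - 1*(-25) = 4 + 25 = 29)
d = -64 (d = -1 + (-13 - 1*50) = -1 + (-13 - 50) = -1 - 63 = -64)
-879*(-20) + (88 + l)*d = -879*(-20) + (88 + 29)*(-64) = 17580 + 117*(-64) = 17580 - 7488 = 10092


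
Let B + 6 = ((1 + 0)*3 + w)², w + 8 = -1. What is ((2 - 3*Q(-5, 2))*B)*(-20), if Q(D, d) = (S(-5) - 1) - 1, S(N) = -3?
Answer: -10200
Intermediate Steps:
w = -9 (w = -8 - 1 = -9)
Q(D, d) = -5 (Q(D, d) = (-3 - 1) - 1 = -4 - 1 = -5)
B = 30 (B = -6 + ((1 + 0)*3 - 9)² = -6 + (1*3 - 9)² = -6 + (3 - 9)² = -6 + (-6)² = -6 + 36 = 30)
((2 - 3*Q(-5, 2))*B)*(-20) = ((2 - 3*(-5))*30)*(-20) = ((2 + 15)*30)*(-20) = (17*30)*(-20) = 510*(-20) = -10200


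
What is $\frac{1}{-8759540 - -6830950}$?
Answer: $- \frac{1}{1928590} \approx -5.1851 \cdot 10^{-7}$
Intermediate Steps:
$\frac{1}{-8759540 - -6830950} = \frac{1}{-8759540 + 6830950} = \frac{1}{-1928590} = - \frac{1}{1928590}$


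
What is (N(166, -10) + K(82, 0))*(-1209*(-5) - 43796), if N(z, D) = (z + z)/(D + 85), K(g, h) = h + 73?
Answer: -219220057/75 ≈ -2.9229e+6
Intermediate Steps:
K(g, h) = 73 + h
N(z, D) = 2*z/(85 + D) (N(z, D) = (2*z)/(85 + D) = 2*z/(85 + D))
(N(166, -10) + K(82, 0))*(-1209*(-5) - 43796) = (2*166/(85 - 10) + (73 + 0))*(-1209*(-5) - 43796) = (2*166/75 + 73)*(6045 - 43796) = (2*166*(1/75) + 73)*(-37751) = (332/75 + 73)*(-37751) = (5807/75)*(-37751) = -219220057/75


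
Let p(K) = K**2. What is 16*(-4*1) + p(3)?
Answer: -55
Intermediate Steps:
16*(-4*1) + p(3) = 16*(-4*1) + 3**2 = 16*(-4) + 9 = -64 + 9 = -55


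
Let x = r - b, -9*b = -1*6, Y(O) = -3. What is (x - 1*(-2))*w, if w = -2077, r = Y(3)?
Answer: 10385/3 ≈ 3461.7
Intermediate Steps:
r = -3
b = 2/3 (b = -(-1)*6/9 = -1/9*(-6) = 2/3 ≈ 0.66667)
x = -11/3 (x = -3 - 1*2/3 = -3 - 2/3 = -11/3 ≈ -3.6667)
(x - 1*(-2))*w = (-11/3 - 1*(-2))*(-2077) = (-11/3 + 2)*(-2077) = -5/3*(-2077) = 10385/3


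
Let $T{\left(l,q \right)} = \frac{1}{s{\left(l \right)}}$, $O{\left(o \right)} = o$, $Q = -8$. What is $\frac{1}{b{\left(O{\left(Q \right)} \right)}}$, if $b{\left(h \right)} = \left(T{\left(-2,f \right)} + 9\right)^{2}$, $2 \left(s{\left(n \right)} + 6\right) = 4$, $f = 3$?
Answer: $\frac{16}{1225} \approx 0.013061$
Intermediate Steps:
$s{\left(n \right)} = -4$ ($s{\left(n \right)} = -6 + \frac{1}{2} \cdot 4 = -6 + 2 = -4$)
$T{\left(l,q \right)} = - \frac{1}{4}$ ($T{\left(l,q \right)} = \frac{1}{-4} = - \frac{1}{4}$)
$b{\left(h \right)} = \frac{1225}{16}$ ($b{\left(h \right)} = \left(- \frac{1}{4} + 9\right)^{2} = \left(\frac{35}{4}\right)^{2} = \frac{1225}{16}$)
$\frac{1}{b{\left(O{\left(Q \right)} \right)}} = \frac{1}{\frac{1225}{16}} = \frac{16}{1225}$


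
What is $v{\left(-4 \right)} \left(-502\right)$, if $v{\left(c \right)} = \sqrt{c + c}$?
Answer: $- 1004 i \sqrt{2} \approx - 1419.9 i$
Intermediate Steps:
$v{\left(c \right)} = \sqrt{2} \sqrt{c}$ ($v{\left(c \right)} = \sqrt{2 c} = \sqrt{2} \sqrt{c}$)
$v{\left(-4 \right)} \left(-502\right) = \sqrt{2} \sqrt{-4} \left(-502\right) = \sqrt{2} \cdot 2 i \left(-502\right) = 2 i \sqrt{2} \left(-502\right) = - 1004 i \sqrt{2}$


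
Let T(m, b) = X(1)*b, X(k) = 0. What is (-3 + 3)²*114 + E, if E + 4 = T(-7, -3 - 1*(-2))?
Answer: -4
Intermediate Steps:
T(m, b) = 0 (T(m, b) = 0*b = 0)
E = -4 (E = -4 + 0 = -4)
(-3 + 3)²*114 + E = (-3 + 3)²*114 - 4 = 0²*114 - 4 = 0*114 - 4 = 0 - 4 = -4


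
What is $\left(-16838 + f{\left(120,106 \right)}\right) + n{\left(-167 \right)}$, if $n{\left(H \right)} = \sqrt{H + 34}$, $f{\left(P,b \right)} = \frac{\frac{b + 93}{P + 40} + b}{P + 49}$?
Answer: $- \frac{455282361}{27040} + i \sqrt{133} \approx -16837.0 + 11.533 i$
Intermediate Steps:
$f{\left(P,b \right)} = \frac{b + \frac{93 + b}{40 + P}}{49 + P}$ ($f{\left(P,b \right)} = \frac{\frac{93 + b}{40 + P} + b}{49 + P} = \frac{b + \frac{93 + b}{40 + P}}{49 + P}$)
$n{\left(H \right)} = \sqrt{34 + H}$
$\left(-16838 + f{\left(120,106 \right)}\right) + n{\left(-167 \right)} = \left(-16838 + \frac{93 + 41 \cdot 106 + 120 \cdot 106}{1960 + 120^{2} + 89 \cdot 120}\right) + \sqrt{34 - 167} = \left(-16838 + \frac{93 + 4346 + 12720}{1960 + 14400 + 10680}\right) + \sqrt{-133} = \left(-16838 + \frac{1}{27040} \cdot 17159\right) + i \sqrt{133} = \left(-16838 + \frac{17159}{27040}\right) + i \sqrt{133} = - \frac{455282361}{27040} + i \sqrt{133}$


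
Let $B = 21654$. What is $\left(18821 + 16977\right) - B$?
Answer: $14144$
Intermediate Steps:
$\left(18821 + 16977\right) - B = \left(18821 + 16977\right) - 21654 = 35798 - 21654 = 14144$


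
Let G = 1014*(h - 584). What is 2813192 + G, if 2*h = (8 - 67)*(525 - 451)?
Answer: 7454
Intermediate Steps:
h = -2183 (h = ((8 - 67)*(525 - 451))/2 = (-59*74)/2 = (½)*(-4366) = -2183)
G = -2805738 (G = 1014*(-2183 - 584) = 1014*(-2767) = -2805738)
2813192 + G = 2813192 - 2805738 = 7454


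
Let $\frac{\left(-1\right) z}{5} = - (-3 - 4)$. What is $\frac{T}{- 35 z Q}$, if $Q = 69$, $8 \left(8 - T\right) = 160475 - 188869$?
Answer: $\frac{4743}{112700} \approx 0.042085$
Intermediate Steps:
$T = \frac{14229}{4}$ ($T = 8 - \frac{160475 - 188869}{8} = 8 - - \frac{14197}{4} = 8 + \frac{14197}{4} = \frac{14229}{4} \approx 3557.3$)
$z = -35$ ($z = - 5 \left(- (-3 - 4)\right) = - 5 \left(\left(-1\right) \left(-7\right)\right) = \left(-5\right) 7 = -35$)
$\frac{T}{- 35 z Q} = \frac{14229}{4 \left(-35\right) \left(-35\right) 69} = \frac{14229}{4 \cdot 1225 \cdot 69} = \frac{14229}{4 \cdot 84525} = \frac{14229}{4} \cdot \frac{1}{84525} = \frac{4743}{112700}$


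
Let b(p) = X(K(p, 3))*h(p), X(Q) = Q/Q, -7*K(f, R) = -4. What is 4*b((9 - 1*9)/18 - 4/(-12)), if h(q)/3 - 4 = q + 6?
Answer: 124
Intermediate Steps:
K(f, R) = 4/7 (K(f, R) = -1/7*(-4) = 4/7)
h(q) = 30 + 3*q (h(q) = 12 + 3*(q + 6) = 12 + 3*(6 + q) = 12 + (18 + 3*q) = 30 + 3*q)
X(Q) = 1
b(p) = 30 + 3*p (b(p) = 1*(30 + 3*p) = 30 + 3*p)
4*b((9 - 1*9)/18 - 4/(-12)) = 4*(30 + 3*((9 - 1*9)/18 - 4/(-12))) = 4*(30 + 3*((9 - 9)*(1/18) - 4*(-1/12))) = 4*(30 + 3*(0*(1/18) + 1/3)) = 4*(30 + 3*(0 + 1/3)) = 4*(30 + 3*(1/3)) = 4*(30 + 1) = 4*31 = 124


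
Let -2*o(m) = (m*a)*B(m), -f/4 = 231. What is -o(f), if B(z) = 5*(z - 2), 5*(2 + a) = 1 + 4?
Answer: -2139060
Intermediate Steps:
a = -1 (a = -2 + (1 + 4)/5 = -2 + (⅕)*5 = -2 + 1 = -1)
f = -924 (f = -4*231 = -924)
B(z) = -10 + 5*z (B(z) = 5*(-2 + z) = -10 + 5*z)
o(m) = m*(-10 + 5*m)/2 (o(m) = -m*(-1)*(-10 + 5*m)/2 = -(-m)*(-10 + 5*m)/2 = -(-1)*m*(-10 + 5*m)/2 = m*(-10 + 5*m)/2)
-o(f) = -5*(-924)*(-2 - 924)/2 = -5*(-924)*(-926)/2 = -1*2139060 = -2139060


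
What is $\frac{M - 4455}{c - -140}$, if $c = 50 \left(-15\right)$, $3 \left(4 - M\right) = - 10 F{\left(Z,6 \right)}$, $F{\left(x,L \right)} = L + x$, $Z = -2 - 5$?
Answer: $\frac{13363}{1830} \approx 7.3022$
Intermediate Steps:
$Z = -7$
$M = \frac{2}{3}$ ($M = 4 - \frac{\left(-10\right) \left(6 - 7\right)}{3} = 4 - \frac{\left(-10\right) \left(-1\right)}{3} = 4 - \frac{10}{3} = \frac{2}{3} \approx 0.66667$)
$c = -750$
$\frac{M - 4455}{c - -140} = \frac{\frac{2}{3} - 4455}{-750 - -140} = - \frac{13363}{3 \left(-750 + 140\right)} = - \frac{13363}{3 \left(-610\right)} = \left(- \frac{13363}{3}\right) \left(- \frac{1}{610}\right) = \frac{13363}{1830}$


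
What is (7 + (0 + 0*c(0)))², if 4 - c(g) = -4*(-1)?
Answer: 49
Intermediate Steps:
c(g) = 0 (c(g) = 4 - (-4)*(-1) = 4 - 1*4 = 4 - 4 = 0)
(7 + (0 + 0*c(0)))² = (7 + (0 + 0*0))² = (7 + (0 + 0))² = (7 + 0)² = 7² = 49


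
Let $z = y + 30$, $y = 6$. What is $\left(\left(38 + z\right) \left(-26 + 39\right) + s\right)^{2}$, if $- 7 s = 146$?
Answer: $\frac{43401744}{49} \approx 8.8575 \cdot 10^{5}$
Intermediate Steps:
$z = 36$ ($z = 6 + 30 = 36$)
$s = - \frac{146}{7}$ ($s = \left(- \frac{1}{7}\right) 146 = - \frac{146}{7} \approx -20.857$)
$\left(\left(38 + z\right) \left(-26 + 39\right) + s\right)^{2} = \left(\left(38 + 36\right) \left(-26 + 39\right) - \frac{146}{7}\right)^{2} = \left(74 \cdot 13 - \frac{146}{7}\right)^{2} = \left(962 - \frac{146}{7}\right)^{2} = \left(\frac{6588}{7}\right)^{2} = \frac{43401744}{49}$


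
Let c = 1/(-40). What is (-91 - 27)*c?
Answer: 59/20 ≈ 2.9500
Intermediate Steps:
c = -1/40 ≈ -0.025000
(-91 - 27)*c = (-91 - 27)*(-1/40) = -118*(-1/40) = 59/20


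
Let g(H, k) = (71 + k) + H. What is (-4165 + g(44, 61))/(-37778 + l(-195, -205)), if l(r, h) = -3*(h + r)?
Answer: 3989/36578 ≈ 0.10905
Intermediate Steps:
g(H, k) = 71 + H + k
l(r, h) = -3*h - 3*r
(-4165 + g(44, 61))/(-37778 + l(-195, -205)) = (-4165 + (71 + 44 + 61))/(-37778 + (-3*(-205) - 3*(-195))) = (-4165 + 176)/(-37778 + (615 + 585)) = -3989/(-37778 + 1200) = -3989/(-36578) = -3989*(-1/36578) = 3989/36578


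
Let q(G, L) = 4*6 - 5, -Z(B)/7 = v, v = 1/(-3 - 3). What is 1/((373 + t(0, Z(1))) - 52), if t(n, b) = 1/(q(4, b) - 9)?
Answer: 10/3211 ≈ 0.0031143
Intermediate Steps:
v = -⅙ (v = 1/(-6) = -⅙ ≈ -0.16667)
Z(B) = 7/6 (Z(B) = -7*(-⅙) = 7/6)
q(G, L) = 19 (q(G, L) = 24 - 5 = 19)
t(n, b) = ⅒ (t(n, b) = 1/(19 - 9) = 1/10 = ⅒)
1/((373 + t(0, Z(1))) - 52) = 1/((373 + ⅒) - 52) = 1/(3731/10 - 52) = 1/(3211/10) = 10/3211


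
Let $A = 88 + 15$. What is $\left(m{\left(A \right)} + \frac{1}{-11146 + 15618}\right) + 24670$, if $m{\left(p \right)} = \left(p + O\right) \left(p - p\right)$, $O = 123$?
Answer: $\frac{110324241}{4472} \approx 24670.0$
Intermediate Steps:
$A = 103$
$m{\left(p \right)} = 0$ ($m{\left(p \right)} = \left(p + 123\right) \left(p - p\right) = \left(123 + p\right) 0 = 0$)
$\left(m{\left(A \right)} + \frac{1}{-11146 + 15618}\right) + 24670 = \left(0 + \frac{1}{-11146 + 15618}\right) + 24670 = \left(0 + \frac{1}{4472}\right) + 24670 = \frac{1}{4472} + 24670 = \frac{110324241}{4472}$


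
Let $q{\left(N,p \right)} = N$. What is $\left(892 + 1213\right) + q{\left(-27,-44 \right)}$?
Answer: $2078$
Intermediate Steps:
$\left(892 + 1213\right) + q{\left(-27,-44 \right)} = \left(892 + 1213\right) - 27 = 2105 - 27 = 2078$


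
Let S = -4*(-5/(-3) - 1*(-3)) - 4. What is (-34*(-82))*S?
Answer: -189584/3 ≈ -63195.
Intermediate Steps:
S = -68/3 (S = -4*(-5*(-⅓) + 3) - 4 = -4*(5/3 + 3) - 4 = -4*14/3 - 4 = -56/3 - 4 = -68/3 ≈ -22.667)
(-34*(-82))*S = -34*(-82)*(-68/3) = 2788*(-68/3) = -189584/3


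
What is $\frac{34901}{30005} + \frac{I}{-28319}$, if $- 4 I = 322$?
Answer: $\frac{116561979}{99966070} \approx 1.166$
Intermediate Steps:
$I = - \frac{161}{2}$ ($I = \left(- \frac{1}{4}\right) 322 = - \frac{161}{2} \approx -80.5$)
$\frac{34901}{30005} + \frac{I}{-28319} = \frac{34901}{30005} - \frac{161}{2 \left(-28319\right)} = 34901 \cdot \frac{1}{30005} - - \frac{161}{56638} = \frac{2053}{1765} + \frac{161}{56638} = \frac{116561979}{99966070}$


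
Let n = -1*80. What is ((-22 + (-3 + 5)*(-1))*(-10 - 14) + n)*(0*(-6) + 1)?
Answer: 496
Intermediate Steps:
n = -80
((-22 + (-3 + 5)*(-1))*(-10 - 14) + n)*(0*(-6) + 1) = ((-22 + (-3 + 5)*(-1))*(-10 - 14) - 80)*(0*(-6) + 1) = ((-22 + 2*(-1))*(-24) - 80)*(0 + 1) = ((-22 - 2)*(-24) - 80)*1 = (-24*(-24) - 80)*1 = (576 - 80)*1 = 496*1 = 496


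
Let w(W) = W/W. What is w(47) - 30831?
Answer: -30830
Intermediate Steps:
w(W) = 1
w(47) - 30831 = 1 - 30831 = -30830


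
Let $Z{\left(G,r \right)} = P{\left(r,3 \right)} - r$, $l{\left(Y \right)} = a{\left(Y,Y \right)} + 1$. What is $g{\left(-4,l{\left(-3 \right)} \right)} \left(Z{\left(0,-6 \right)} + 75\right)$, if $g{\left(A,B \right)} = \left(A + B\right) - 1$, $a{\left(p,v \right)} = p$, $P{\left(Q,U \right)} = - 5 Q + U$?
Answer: $-798$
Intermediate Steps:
$P{\left(Q,U \right)} = U - 5 Q$
$l{\left(Y \right)} = 1 + Y$ ($l{\left(Y \right)} = Y + 1 = 1 + Y$)
$g{\left(A,B \right)} = -1 + A + B$
$Z{\left(G,r \right)} = 3 - 6 r$ ($Z{\left(G,r \right)} = \left(3 - 5 r\right) - r = 3 - 6 r$)
$g{\left(-4,l{\left(-3 \right)} \right)} \left(Z{\left(0,-6 \right)} + 75\right) = \left(-1 - 4 + \left(1 - 3\right)\right) \left(\left(3 - -36\right) + 75\right) = \left(-1 - 4 - 2\right) \left(\left(3 + 36\right) + 75\right) = - 7 \left(39 + 75\right) = \left(-7\right) 114 = -798$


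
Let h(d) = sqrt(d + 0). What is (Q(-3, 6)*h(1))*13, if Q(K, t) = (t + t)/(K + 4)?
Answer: 156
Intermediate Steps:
h(d) = sqrt(d)
Q(K, t) = 2*t/(4 + K) (Q(K, t) = (2*t)/(4 + K) = 2*t/(4 + K))
(Q(-3, 6)*h(1))*13 = ((2*6/(4 - 3))*sqrt(1))*13 = ((2*6/1)*1)*13 = ((2*6*1)*1)*13 = (12*1)*13 = 12*13 = 156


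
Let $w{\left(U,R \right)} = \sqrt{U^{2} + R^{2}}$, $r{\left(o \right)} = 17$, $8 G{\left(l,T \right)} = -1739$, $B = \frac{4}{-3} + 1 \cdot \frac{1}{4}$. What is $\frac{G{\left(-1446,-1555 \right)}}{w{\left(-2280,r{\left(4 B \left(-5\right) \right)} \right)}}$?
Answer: $- \frac{1739 \sqrt{5198689}}{41589512} \approx -0.095337$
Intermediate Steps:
$B = - \frac{13}{12}$ ($B = 4 \left(- \frac{1}{3}\right) + 1 \cdot \frac{1}{4} = - \frac{4}{3} + \frac{1}{4} = - \frac{13}{12} \approx -1.0833$)
$G{\left(l,T \right)} = - \frac{1739}{8}$ ($G{\left(l,T \right)} = \frac{1}{8} \left(-1739\right) = - \frac{1739}{8}$)
$w{\left(U,R \right)} = \sqrt{R^{2} + U^{2}}$
$\frac{G{\left(-1446,-1555 \right)}}{w{\left(-2280,r{\left(4 B \left(-5\right) \right)} \right)}} = - \frac{1739}{8 \sqrt{17^{2} + \left(-2280\right)^{2}}} = - \frac{1739}{8 \sqrt{289 + 5198400}} = - \frac{1739}{8 \sqrt{5198689}} = - \frac{1739 \frac{\sqrt{5198689}}{5198689}}{8} = - \frac{1739 \sqrt{5198689}}{41589512}$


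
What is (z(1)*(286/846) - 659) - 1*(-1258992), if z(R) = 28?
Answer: 532278863/423 ≈ 1.2583e+6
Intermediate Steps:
(z(1)*(286/846) - 659) - 1*(-1258992) = (28*(286/846) - 659) - 1*(-1258992) = (28*(286*(1/846)) - 659) + 1258992 = (28*(143/423) - 659) + 1258992 = (4004/423 - 659) + 1258992 = -274753/423 + 1258992 = 532278863/423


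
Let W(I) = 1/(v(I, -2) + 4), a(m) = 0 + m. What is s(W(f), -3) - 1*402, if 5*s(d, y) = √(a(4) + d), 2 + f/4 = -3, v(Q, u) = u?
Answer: -402 + 3*√2/10 ≈ -401.58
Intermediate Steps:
f = -20 (f = -8 + 4*(-3) = -8 - 12 = -20)
a(m) = m
W(I) = ½ (W(I) = 1/(-2 + 4) = 1/2 = ½)
s(d, y) = √(4 + d)/5
s(W(f), -3) - 1*402 = √(4 + ½)/5 - 1*402 = √(9/2)/5 - 402 = (3*√2/2)/5 - 402 = 3*√2/10 - 402 = -402 + 3*√2/10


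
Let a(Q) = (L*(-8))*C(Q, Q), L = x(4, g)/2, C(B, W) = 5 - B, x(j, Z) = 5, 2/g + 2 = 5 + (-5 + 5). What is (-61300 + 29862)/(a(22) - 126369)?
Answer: 31438/126029 ≈ 0.24945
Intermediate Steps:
g = ⅔ (g = 2/(-2 + (5 + (-5 + 5))) = 2/(-2 + (5 + 0)) = 2/(-2 + 5) = 2/3 = 2*(⅓) = ⅔ ≈ 0.66667)
L = 5/2 ≈ 2.5000
a(Q) = -100 + 20*Q (a(Q) = ((5/2)*(-8))*(5 - Q) = -20*(5 - Q) = -100 + 20*Q)
(-61300 + 29862)/(a(22) - 126369) = (-61300 + 29862)/((-100 + 20*22) - 126369) = -31438/((-100 + 440) - 126369) = -31438/(340 - 126369) = -31438/(-126029) = -31438*(-1/126029) = 31438/126029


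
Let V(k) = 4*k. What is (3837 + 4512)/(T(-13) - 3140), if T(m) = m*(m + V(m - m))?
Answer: -8349/2971 ≈ -2.8102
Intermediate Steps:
T(m) = m² (T(m) = m*(m + 4*(m - m)) = m*(m + 4*0) = m*(m + 0) = m*m = m²)
(3837 + 4512)/(T(-13) - 3140) = (3837 + 4512)/((-13)² - 3140) = 8349/(169 - 3140) = 8349/(-2971) = 8349*(-1/2971) = -8349/2971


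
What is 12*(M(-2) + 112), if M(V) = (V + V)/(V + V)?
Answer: 1356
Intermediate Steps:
M(V) = 1 (M(V) = (2*V)/((2*V)) = (2*V)*(1/(2*V)) = 1)
12*(M(-2) + 112) = 12*(1 + 112) = 12*113 = 1356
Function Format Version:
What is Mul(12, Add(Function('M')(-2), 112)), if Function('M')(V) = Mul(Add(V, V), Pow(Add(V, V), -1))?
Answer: 1356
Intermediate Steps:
Function('M')(V) = 1 (Function('M')(V) = Mul(Mul(2, V), Pow(Mul(2, V), -1)) = Mul(Mul(2, V), Mul(Rational(1, 2), Pow(V, -1))) = 1)
Mul(12, Add(Function('M')(-2), 112)) = Mul(12, Add(1, 112)) = Mul(12, 113) = 1356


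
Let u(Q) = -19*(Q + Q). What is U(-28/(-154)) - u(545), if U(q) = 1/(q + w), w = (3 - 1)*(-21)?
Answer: 9526589/460 ≈ 20710.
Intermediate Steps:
u(Q) = -38*Q
w = -42 (w = 2*(-21) = -42)
U(q) = 1/(-42 + q) (U(q) = 1/(q - 42) = 1/(-42 + q))
U(-28/(-154)) - u(545) = 1/(-42 - 28/(-154)) - (-38)*545 = 1/(-42 - 28*(-1/154)) - 1*(-20710) = 1/(-42 + 2/11) + 20710 = 1/(-460/11) + 20710 = -11/460 + 20710 = 9526589/460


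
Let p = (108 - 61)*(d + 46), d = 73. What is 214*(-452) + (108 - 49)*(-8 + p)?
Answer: 232787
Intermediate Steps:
p = 5593 (p = (108 - 61)*(73 + 46) = 47*119 = 5593)
214*(-452) + (108 - 49)*(-8 + p) = 214*(-452) + (108 - 49)*(-8 + 5593) = -96728 + 59*5585 = -96728 + 329515 = 232787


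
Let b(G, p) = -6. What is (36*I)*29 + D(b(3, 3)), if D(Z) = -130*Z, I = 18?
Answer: 19572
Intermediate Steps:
(36*I)*29 + D(b(3, 3)) = (36*18)*29 - 130*(-6) = 648*29 + 780 = 18792 + 780 = 19572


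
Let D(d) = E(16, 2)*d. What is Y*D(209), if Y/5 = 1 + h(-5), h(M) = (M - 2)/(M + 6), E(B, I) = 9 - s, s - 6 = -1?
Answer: -25080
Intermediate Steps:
s = 5 (s = 6 - 1 = 5)
E(B, I) = 4 (E(B, I) = 9 - 1*5 = 9 - 5 = 4)
h(M) = (-2 + M)/(6 + M)
Y = -30 (Y = 5*(1 + (-2 - 5)/(6 - 5)) = 5*(1 - 7/1) = 5*(1 + 1*(-7)) = 5*(1 - 7) = 5*(-6) = -30)
D(d) = 4*d
Y*D(209) = -120*209 = -30*836 = -25080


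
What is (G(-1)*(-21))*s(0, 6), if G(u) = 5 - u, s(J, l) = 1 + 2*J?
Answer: -126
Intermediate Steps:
(G(-1)*(-21))*s(0, 6) = ((5 - 1*(-1))*(-21))*(1 + 2*0) = ((5 + 1)*(-21))*(1 + 0) = (6*(-21))*1 = -126*1 = -126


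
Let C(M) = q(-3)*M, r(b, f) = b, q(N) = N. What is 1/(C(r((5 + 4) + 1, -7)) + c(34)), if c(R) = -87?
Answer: -1/117 ≈ -0.0085470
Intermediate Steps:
C(M) = -3*M
1/(C(r((5 + 4) + 1, -7)) + c(34)) = 1/(-3*((5 + 4) + 1) - 87) = 1/(-3*(9 + 1) - 87) = 1/(-3*10 - 87) = 1/(-30 - 87) = 1/(-117) = -1/117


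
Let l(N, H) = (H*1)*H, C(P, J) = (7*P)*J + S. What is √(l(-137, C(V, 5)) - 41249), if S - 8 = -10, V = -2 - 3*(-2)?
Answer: I*√22205 ≈ 149.01*I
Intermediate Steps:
V = 4 (V = -2 + 6 = 4)
S = -2 (S = 8 - 10 = -2)
C(P, J) = -2 + 7*J*P (C(P, J) = (7*P)*J - 2 = 7*J*P - 2 = -2 + 7*J*P)
l(N, H) = H² (l(N, H) = H*H = H²)
√(l(-137, C(V, 5)) - 41249) = √((-2 + 7*5*4)² - 41249) = √((-2 + 140)² - 41249) = √(138² - 41249) = √(19044 - 41249) = √(-22205) = I*√22205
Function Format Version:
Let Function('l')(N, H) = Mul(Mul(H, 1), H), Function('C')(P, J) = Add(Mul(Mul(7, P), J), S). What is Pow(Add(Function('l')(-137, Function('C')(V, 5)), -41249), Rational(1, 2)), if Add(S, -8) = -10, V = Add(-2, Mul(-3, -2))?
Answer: Mul(I, Pow(22205, Rational(1, 2))) ≈ Mul(149.01, I)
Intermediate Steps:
V = 4 (V = Add(-2, 6) = 4)
S = -2 (S = Add(8, -10) = -2)
Function('C')(P, J) = Add(-2, Mul(7, J, P)) (Function('C')(P, J) = Add(Mul(Mul(7, P), J), -2) = Add(Mul(7, J, P), -2) = Add(-2, Mul(7, J, P)))
Function('l')(N, H) = Pow(H, 2) (Function('l')(N, H) = Mul(H, H) = Pow(H, 2))
Pow(Add(Function('l')(-137, Function('C')(V, 5)), -41249), Rational(1, 2)) = Pow(Add(Pow(Add(-2, Mul(7, 5, 4)), 2), -41249), Rational(1, 2)) = Pow(Add(Pow(Add(-2, 140), 2), -41249), Rational(1, 2)) = Pow(Add(Pow(138, 2), -41249), Rational(1, 2)) = Pow(Add(19044, -41249), Rational(1, 2)) = Pow(-22205, Rational(1, 2)) = Mul(I, Pow(22205, Rational(1, 2)))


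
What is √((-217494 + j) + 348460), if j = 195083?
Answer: √326049 ≈ 571.01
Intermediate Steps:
√((-217494 + j) + 348460) = √((-217494 + 195083) + 348460) = √(-22411 + 348460) = √326049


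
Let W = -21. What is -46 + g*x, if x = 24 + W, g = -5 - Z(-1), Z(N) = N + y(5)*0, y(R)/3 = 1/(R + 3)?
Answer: -58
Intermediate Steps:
y(R) = 3/(3 + R) (y(R) = 3/(R + 3) = 3/(3 + R))
Z(N) = N (Z(N) = N + (3/(3 + 5))*0 = N + (3/8)*0 = N + 0 = N)
g = -4 (g = -5 - 1*(-1) = -5 + 1 = -4)
x = 3 (x = 24 - 21 = 3)
-46 + g*x = -46 - 4*3 = -46 - 12 = -58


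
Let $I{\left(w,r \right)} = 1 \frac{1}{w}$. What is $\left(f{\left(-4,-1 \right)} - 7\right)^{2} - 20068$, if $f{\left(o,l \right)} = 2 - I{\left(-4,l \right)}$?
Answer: $- \frac{320727}{16} \approx -20045.0$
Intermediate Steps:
$I{\left(w,r \right)} = \frac{1}{w}$
$f{\left(o,l \right)} = \frac{9}{4}$ ($f{\left(o,l \right)} = 2 - \frac{1}{-4} = 2 - - \frac{1}{4} = 2 + \frac{1}{4} = \frac{9}{4}$)
$\left(f{\left(-4,-1 \right)} - 7\right)^{2} - 20068 = \left(\frac{9}{4} - 7\right)^{2} - 20068 = \left(- \frac{19}{4}\right)^{2} - 20068 = \frac{361}{16} - 20068 = - \frac{320727}{16}$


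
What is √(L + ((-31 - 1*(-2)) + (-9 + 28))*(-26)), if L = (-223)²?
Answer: √49989 ≈ 223.58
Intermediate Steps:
L = 49729
√(L + ((-31 - 1*(-2)) + (-9 + 28))*(-26)) = √(49729 + ((-31 - 1*(-2)) + (-9 + 28))*(-26)) = √(49729 + ((-31 + 2) + 19)*(-26)) = √(49729 + (-29 + 19)*(-26)) = √(49729 - 10*(-26)) = √(49729 + 260) = √49989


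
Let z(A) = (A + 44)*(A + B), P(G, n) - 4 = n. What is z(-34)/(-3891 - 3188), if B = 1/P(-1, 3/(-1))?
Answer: 330/7079 ≈ 0.046617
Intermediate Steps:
P(G, n) = 4 + n
B = 1 (B = 1/(4 + 3/(-1)) = 1/(4 + 3*(-1)) = 1/(4 - 3) = 1/1 = 1)
z(A) = (1 + A)*(44 + A) (z(A) = (A + 44)*(A + 1) = (44 + A)*(1 + A) = (1 + A)*(44 + A))
z(-34)/(-3891 - 3188) = (44 + (-34)² + 45*(-34))/(-3891 - 3188) = (44 + 1156 - 1530)/(-7079) = -1/7079*(-330) = 330/7079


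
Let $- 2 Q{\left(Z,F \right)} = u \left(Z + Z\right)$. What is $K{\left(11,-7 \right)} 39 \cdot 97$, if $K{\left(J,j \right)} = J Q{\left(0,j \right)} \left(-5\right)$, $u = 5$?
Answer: $0$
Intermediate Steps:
$Q{\left(Z,F \right)} = - 5 Z$ ($Q{\left(Z,F \right)} = - \frac{5 \left(Z + Z\right)}{2} = - \frac{5 \cdot 2 Z}{2} = - \frac{10 Z}{2} = - 5 Z$)
$K{\left(J,j \right)} = 0$ ($K{\left(J,j \right)} = J \left(\left(-5\right) 0\right) \left(-5\right) = J 0 \left(-5\right) = 0 \left(-5\right) = 0$)
$K{\left(11,-7 \right)} 39 \cdot 97 = 0 \cdot 39 \cdot 97 = 0 \cdot 97 = 0$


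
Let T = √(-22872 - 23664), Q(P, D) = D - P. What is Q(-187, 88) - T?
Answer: 275 - 2*I*√11634 ≈ 275.0 - 215.72*I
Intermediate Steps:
T = 2*I*√11634 (T = √(-46536) = 2*I*√11634 ≈ 215.72*I)
Q(-187, 88) - T = (88 - 1*(-187)) - 2*I*√11634 = (88 + 187) - 2*I*√11634 = 275 - 2*I*√11634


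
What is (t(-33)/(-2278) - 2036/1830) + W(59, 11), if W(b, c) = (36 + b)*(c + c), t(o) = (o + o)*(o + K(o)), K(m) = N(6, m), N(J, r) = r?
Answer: 2175014278/1042185 ≈ 2087.0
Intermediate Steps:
K(m) = m
t(o) = 4*o² (t(o) = (o + o)*(o + o) = (2*o)*(2*o) = 4*o²)
W(b, c) = 2*c*(36 + b) (W(b, c) = (36 + b)*(2*c) = 2*c*(36 + b))
(t(-33)/(-2278) - 2036/1830) + W(59, 11) = ((4*(-33)²)/(-2278) - 2036/1830) + 2*11*(36 + 59) = ((4*1089)*(-1/2278) - 2036*1/1830) + 2*11*95 = (4356*(-1/2278) - 1018/915) + 2090 = (-2178/1139 - 1018/915) + 2090 = -3152372/1042185 + 2090 = 2175014278/1042185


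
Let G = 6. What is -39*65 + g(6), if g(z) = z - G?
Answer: -2535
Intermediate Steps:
g(z) = -6 + z (g(z) = z - 1*6 = z - 6 = -6 + z)
-39*65 + g(6) = -39*65 + (-6 + 6) = -2535 + 0 = -2535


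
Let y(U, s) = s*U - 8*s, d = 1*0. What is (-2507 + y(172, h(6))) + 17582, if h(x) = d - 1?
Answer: 14911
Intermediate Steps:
d = 0
h(x) = -1 (h(x) = 0 - 1 = -1)
y(U, s) = -8*s + U*s (y(U, s) = U*s - 8*s = -8*s + U*s)
(-2507 + y(172, h(6))) + 17582 = (-2507 - (-8 + 172)) + 17582 = (-2507 - 1*164) + 17582 = (-2507 - 164) + 17582 = -2671 + 17582 = 14911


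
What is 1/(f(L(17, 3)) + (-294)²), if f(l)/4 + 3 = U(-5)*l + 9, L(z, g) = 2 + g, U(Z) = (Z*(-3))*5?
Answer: 1/87960 ≈ 1.1369e-5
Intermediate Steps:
U(Z) = -15*Z (U(Z) = -3*Z*5 = -15*Z)
f(l) = 24 + 300*l (f(l) = -12 + 4*((-15*(-5))*l + 9) = -12 + 4*(75*l + 9) = -12 + 4*(9 + 75*l) = -12 + (36 + 300*l) = 24 + 300*l)
1/(f(L(17, 3)) + (-294)²) = 1/((24 + 300*(2 + 3)) + (-294)²) = 1/((24 + 300*5) + 86436) = 1/((24 + 1500) + 86436) = 1/(1524 + 86436) = 1/87960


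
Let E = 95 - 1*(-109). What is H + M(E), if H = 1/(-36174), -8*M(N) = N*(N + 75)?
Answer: -128679962/18087 ≈ -7114.5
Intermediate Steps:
E = 204 (E = 95 + 109 = 204)
M(N) = -N*(75 + N)/8 (M(N) = -N*(N + 75)/8 = -N*(75 + N)/8)
H = -1/36174 ≈ -2.7644e-5
H + M(E) = -1/36174 - ⅛*204*(75 + 204) = -1/36174 - ⅛*204*279 = -1/36174 - 14229/2 = -128679962/18087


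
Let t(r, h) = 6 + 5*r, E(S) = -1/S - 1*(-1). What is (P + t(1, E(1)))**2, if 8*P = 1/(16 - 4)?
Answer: 1117249/9216 ≈ 121.23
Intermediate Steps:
E(S) = 1 - 1/S (E(S) = -1/S + 1 = 1 - 1/S)
P = 1/96 (P = 1/(8*(16 - 4)) = (1/8)/12 = (1/8)*(1/12) = 1/96 ≈ 0.010417)
(P + t(1, E(1)))**2 = (1/96 + (6 + 5*1))**2 = (1/96 + (6 + 5))**2 = (1/96 + 11)**2 = (1057/96)**2 = 1117249/9216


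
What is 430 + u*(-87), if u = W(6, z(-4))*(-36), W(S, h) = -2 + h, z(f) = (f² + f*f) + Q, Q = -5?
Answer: 78730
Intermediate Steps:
z(f) = -5 + 2*f² (z(f) = (f² + f*f) - 5 = (f² + f²) - 5 = 2*f² - 5 = -5 + 2*f²)
u = -900 (u = (-2 + (-5 + 2*(-4)²))*(-36) = (-2 + (-5 + 2*16))*(-36) = (-2 + (-5 + 32))*(-36) = (-2 + 27)*(-36) = 25*(-36) = -900)
430 + u*(-87) = 430 - 900*(-87) = 430 + 78300 = 78730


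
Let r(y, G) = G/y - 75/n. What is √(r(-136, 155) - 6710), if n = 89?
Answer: I*√245837792710/6052 ≈ 81.927*I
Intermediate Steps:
r(y, G) = -75/89 + G/y (r(y, G) = G/y - 75/89 = -75/89 + G/y)
√(r(-136, 155) - 6710) = √((-75/89 + 155/(-136)) - 6710) = √((-75/89 + 155*(-1/136)) - 6710) = √((-75/89 - 155/136) - 6710) = √(-23995/12104 - 6710) = √(-81241835/12104) = I*√245837792710/6052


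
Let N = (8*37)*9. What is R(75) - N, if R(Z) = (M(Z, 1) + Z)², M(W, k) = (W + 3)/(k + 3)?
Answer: 25065/4 ≈ 6266.3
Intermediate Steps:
M(W, k) = (3 + W)/(3 + k)
R(Z) = (¾ + 5*Z/4)² (R(Z) = ((3 + Z)/(3 + 1) + Z)² = ((3 + Z)/4 + Z)² = ((¾ + Z/4) + Z)² = (¾ + 5*Z/4)²)
N = 2664 (N = 296*9 = 2664)
R(75) - N = (3 + 5*75)²/16 - 1*2664 = (3 + 375)²/16 - 2664 = (1/16)*378² - 2664 = (1/16)*142884 - 2664 = 35721/4 - 2664 = 25065/4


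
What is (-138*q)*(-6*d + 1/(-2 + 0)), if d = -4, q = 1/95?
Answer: -3243/95 ≈ -34.137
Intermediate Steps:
q = 1/95 ≈ 0.010526
(-138*q)*(-6*d + 1/(-2 + 0)) = (-138*1/95)*(-6*(-4) + 1/(-2 + 0)) = -138*(24 + 1/(-2))/95 = -138*(24 - 1/2)/95 = -138/95*47/2 = -3243/95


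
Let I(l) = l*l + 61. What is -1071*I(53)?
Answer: -3073770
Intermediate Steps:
I(l) = 61 + l² (I(l) = l² + 61 = 61 + l²)
-1071*I(53) = -1071*(61 + 53²) = -1071*(61 + 2809) = -1071*2870 = -3073770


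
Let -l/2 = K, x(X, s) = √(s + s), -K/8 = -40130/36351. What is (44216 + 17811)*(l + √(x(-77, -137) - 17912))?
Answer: -5689470880/5193 + 62027*√(-17912 + I*√274) ≈ -1.0918e+6 + 8.3014e+6*I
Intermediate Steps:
K = 321040/36351 (K = -(-321040)/36351 = -8*(-40130/36351) = 321040/36351 ≈ 8.8317)
x(X, s) = √2*√s (x(X, s) = √(2*s) = √2*√s)
l = -642080/36351 (l = -2*321040/36351 = -642080/36351 ≈ -17.663)
(44216 + 17811)*(l + √(x(-77, -137) - 17912)) = (44216 + 17811)*(-642080/36351 + √(√2*√(-137) - 17912)) = 62027*(-642080/36351 + √(√2*(I*√137) - 17912)) = 62027*(-642080/36351 + √(I*√274 - 17912)) = 62027*(-642080/36351 + √(-17912 + I*√274)) = -5689470880/5193 + 62027*√(-17912 + I*√274)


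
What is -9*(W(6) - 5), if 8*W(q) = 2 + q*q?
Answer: 9/4 ≈ 2.2500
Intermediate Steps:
W(q) = 1/4 + q**2/8 (W(q) = (2 + q*q)/8 = (2 + q**2)/8 = 1/4 + q**2/8)
-9*(W(6) - 5) = -9*((1/4 + (1/8)*6**2) - 5) = -9*((1/4 + (1/8)*36) - 5) = -9*((1/4 + 9/2) - 5) = -9*(19/4 - 5) = -9*(-1/4) = 9/4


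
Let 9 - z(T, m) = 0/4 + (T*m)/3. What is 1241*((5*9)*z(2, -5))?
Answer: 688755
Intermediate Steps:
z(T, m) = 9 - T*m/3 (z(T, m) = 9 - (0/4 + (T*m)/3) = 9 - (0*(¼) + (T*m)*(⅓)) = 9 - (0 + T*m/3) = 9 - T*m/3)
1241*((5*9)*z(2, -5)) = 1241*((5*9)*(9 - ⅓*2*(-5))) = 1241*(45*(9 + 10/3)) = 1241*(45*(37/3)) = 1241*555 = 688755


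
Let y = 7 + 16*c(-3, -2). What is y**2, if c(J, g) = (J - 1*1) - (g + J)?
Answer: 529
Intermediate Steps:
c(J, g) = -1 - g (c(J, g) = (J - 1) - (J + g) = (-1 + J) + (-J - g) = -1 - g)
y = 23 (y = 7 + 16*(-1 - 1*(-2)) = 7 + 16*(-1 + 2) = 7 + 16*1 = 7 + 16 = 23)
y**2 = 23**2 = 529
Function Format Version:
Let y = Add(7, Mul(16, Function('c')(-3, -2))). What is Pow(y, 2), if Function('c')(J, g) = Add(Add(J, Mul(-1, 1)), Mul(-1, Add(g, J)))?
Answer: 529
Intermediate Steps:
Function('c')(J, g) = Add(-1, Mul(-1, g)) (Function('c')(J, g) = Add(Add(J, -1), Mul(-1, Add(J, g))) = Add(Add(-1, J), Add(Mul(-1, J), Mul(-1, g))) = Add(-1, Mul(-1, g)))
y = 23 (y = Add(7, Mul(16, Add(-1, Mul(-1, -2)))) = Add(7, Mul(16, Add(-1, 2))) = Add(7, Mul(16, 1)) = Add(7, 16) = 23)
Pow(y, 2) = Pow(23, 2) = 529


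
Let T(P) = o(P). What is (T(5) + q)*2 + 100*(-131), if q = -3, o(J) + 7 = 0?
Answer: -13120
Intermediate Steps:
o(J) = -7 (o(J) = -7 + 0 = -7)
T(P) = -7
(T(5) + q)*2 + 100*(-131) = (-7 - 3)*2 + 100*(-131) = -10*2 - 13100 = -20 - 13100 = -13120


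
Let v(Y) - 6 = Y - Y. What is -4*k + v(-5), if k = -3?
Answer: 18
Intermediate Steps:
v(Y) = 6 (v(Y) = 6 + (Y - Y) = 6 + 0 = 6)
-4*k + v(-5) = -4*(-3) + 6 = 12 + 6 = 18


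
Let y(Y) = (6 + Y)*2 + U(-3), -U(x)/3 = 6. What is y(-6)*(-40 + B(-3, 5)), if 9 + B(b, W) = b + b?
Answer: 990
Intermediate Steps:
U(x) = -18 (U(x) = -3*6 = -18)
B(b, W) = -9 + 2*b (B(b, W) = -9 + (b + b) = -9 + 2*b)
y(Y) = -6 + 2*Y (y(Y) = (6 + Y)*2 - 18 = (12 + 2*Y) - 18 = -6 + 2*Y)
y(-6)*(-40 + B(-3, 5)) = (-6 + 2*(-6))*(-40 + (-9 + 2*(-3))) = (-6 - 12)*(-40 + (-9 - 6)) = -18*(-40 - 15) = -18*(-55) = 990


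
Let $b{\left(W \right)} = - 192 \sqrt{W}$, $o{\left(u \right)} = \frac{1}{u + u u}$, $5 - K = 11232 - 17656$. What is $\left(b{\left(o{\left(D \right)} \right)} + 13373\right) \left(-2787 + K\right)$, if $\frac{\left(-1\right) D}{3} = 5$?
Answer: $48704466 - \frac{116544 \sqrt{210}}{35} \approx 4.8656 \cdot 10^{7}$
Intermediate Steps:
$D = -15$ ($D = \left(-3\right) 5 = -15$)
$K = 6429$ ($K = 5 - \left(11232 - 17656\right) = 5 - -6424 = 5 + 6424 = 6429$)
$o{\left(u \right)} = \frac{1}{u + u^{2}}$
$\left(b{\left(o{\left(D \right)} \right)} + 13373\right) \left(-2787 + K\right) = \left(- 192 \sqrt{\frac{1}{\left(-15\right) \left(1 - 15\right)}} + 13373\right) \left(-2787 + 6429\right) = \left(- 192 \sqrt{- \frac{1}{15 \left(-14\right)}} + 13373\right) 3642 = \left(- 192 \sqrt{\left(- \frac{1}{15}\right) \left(- \frac{1}{14}\right)} + 13373\right) 3642 = \left(- \frac{192}{\sqrt{210}} + 13373\right) 3642 = \left(- 192 \frac{\sqrt{210}}{210} + 13373\right) 3642 = \left(- \frac{32 \sqrt{210}}{35} + 13373\right) 3642 = \left(13373 - \frac{32 \sqrt{210}}{35}\right) 3642 = 48704466 - \frac{116544 \sqrt{210}}{35}$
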